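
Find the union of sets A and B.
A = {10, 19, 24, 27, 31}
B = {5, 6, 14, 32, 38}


Set A = {10, 19, 24, 27, 31}
Set B = {5, 6, 14, 32, 38}
A ∪ B includes all elements in either set.
Elements from A: {10, 19, 24, 27, 31}
Elements from B not already included: {5, 6, 14, 32, 38}
A ∪ B = {5, 6, 10, 14, 19, 24, 27, 31, 32, 38}

{5, 6, 10, 14, 19, 24, 27, 31, 32, 38}


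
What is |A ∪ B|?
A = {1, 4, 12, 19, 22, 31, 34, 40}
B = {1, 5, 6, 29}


Set A = {1, 4, 12, 19, 22, 31, 34, 40}, |A| = 8
Set B = {1, 5, 6, 29}, |B| = 4
A ∩ B = {1}, |A ∩ B| = 1
|A ∪ B| = |A| + |B| - |A ∩ B| = 8 + 4 - 1 = 11

11


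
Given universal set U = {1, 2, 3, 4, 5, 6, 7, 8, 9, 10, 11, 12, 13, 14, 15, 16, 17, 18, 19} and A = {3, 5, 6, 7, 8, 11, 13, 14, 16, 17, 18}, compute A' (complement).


Universal set U = {1, 2, 3, 4, 5, 6, 7, 8, 9, 10, 11, 12, 13, 14, 15, 16, 17, 18, 19}
Set A = {3, 5, 6, 7, 8, 11, 13, 14, 16, 17, 18}
A' = U \ A = elements in U but not in A
Checking each element of U:
1 (not in A, include), 2 (not in A, include), 3 (in A, exclude), 4 (not in A, include), 5 (in A, exclude), 6 (in A, exclude), 7 (in A, exclude), 8 (in A, exclude), 9 (not in A, include), 10 (not in A, include), 11 (in A, exclude), 12 (not in A, include), 13 (in A, exclude), 14 (in A, exclude), 15 (not in A, include), 16 (in A, exclude), 17 (in A, exclude), 18 (in A, exclude), 19 (not in A, include)
A' = {1, 2, 4, 9, 10, 12, 15, 19}

{1, 2, 4, 9, 10, 12, 15, 19}


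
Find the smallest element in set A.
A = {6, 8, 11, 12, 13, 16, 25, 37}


Set A = {6, 8, 11, 12, 13, 16, 25, 37}
Elements in ascending order: 6, 8, 11, 12, 13, 16, 25, 37
The smallest element is 6.

6


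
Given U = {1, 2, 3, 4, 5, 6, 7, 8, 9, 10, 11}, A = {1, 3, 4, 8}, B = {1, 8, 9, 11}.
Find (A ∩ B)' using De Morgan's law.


U = {1, 2, 3, 4, 5, 6, 7, 8, 9, 10, 11}
A = {1, 3, 4, 8}, B = {1, 8, 9, 11}
A ∩ B = {1, 8}
(A ∩ B)' = U \ (A ∩ B) = {2, 3, 4, 5, 6, 7, 9, 10, 11}
Verification via A' ∪ B': A' = {2, 5, 6, 7, 9, 10, 11}, B' = {2, 3, 4, 5, 6, 7, 10}
A' ∪ B' = {2, 3, 4, 5, 6, 7, 9, 10, 11} ✓

{2, 3, 4, 5, 6, 7, 9, 10, 11}


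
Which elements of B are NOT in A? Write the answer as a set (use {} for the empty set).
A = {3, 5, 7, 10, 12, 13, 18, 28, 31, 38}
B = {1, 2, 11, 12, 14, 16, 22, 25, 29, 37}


Set A = {3, 5, 7, 10, 12, 13, 18, 28, 31, 38}
Set B = {1, 2, 11, 12, 14, 16, 22, 25, 29, 37}
Check each element of B against A:
1 ∉ A (include), 2 ∉ A (include), 11 ∉ A (include), 12 ∈ A, 14 ∉ A (include), 16 ∉ A (include), 22 ∉ A (include), 25 ∉ A (include), 29 ∉ A (include), 37 ∉ A (include)
Elements of B not in A: {1, 2, 11, 14, 16, 22, 25, 29, 37}

{1, 2, 11, 14, 16, 22, 25, 29, 37}


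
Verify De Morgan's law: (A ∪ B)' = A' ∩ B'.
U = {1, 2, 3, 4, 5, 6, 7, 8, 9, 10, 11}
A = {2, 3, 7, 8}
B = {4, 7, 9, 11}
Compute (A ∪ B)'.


U = {1, 2, 3, 4, 5, 6, 7, 8, 9, 10, 11}
A = {2, 3, 7, 8}, B = {4, 7, 9, 11}
A ∪ B = {2, 3, 4, 7, 8, 9, 11}
(A ∪ B)' = U \ (A ∪ B) = {1, 5, 6, 10}
Verification via A' ∩ B': A' = {1, 4, 5, 6, 9, 10, 11}, B' = {1, 2, 3, 5, 6, 8, 10}
A' ∩ B' = {1, 5, 6, 10} ✓

{1, 5, 6, 10}


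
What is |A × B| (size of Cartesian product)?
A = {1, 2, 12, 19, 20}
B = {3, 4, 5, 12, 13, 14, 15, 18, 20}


Set A = {1, 2, 12, 19, 20} has 5 elements.
Set B = {3, 4, 5, 12, 13, 14, 15, 18, 20} has 9 elements.
|A × B| = |A| × |B| = 5 × 9 = 45

45


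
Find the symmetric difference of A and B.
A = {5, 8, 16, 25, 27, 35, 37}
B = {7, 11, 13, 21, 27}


Set A = {5, 8, 16, 25, 27, 35, 37}
Set B = {7, 11, 13, 21, 27}
A △ B = (A \ B) ∪ (B \ A)
Elements in A but not B: {5, 8, 16, 25, 35, 37}
Elements in B but not A: {7, 11, 13, 21}
A △ B = {5, 7, 8, 11, 13, 16, 21, 25, 35, 37}

{5, 7, 8, 11, 13, 16, 21, 25, 35, 37}


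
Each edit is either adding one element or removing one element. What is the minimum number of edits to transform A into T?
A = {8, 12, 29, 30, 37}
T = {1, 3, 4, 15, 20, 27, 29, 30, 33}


Set A = {8, 12, 29, 30, 37}
Set T = {1, 3, 4, 15, 20, 27, 29, 30, 33}
Elements to remove from A (in A, not in T): {8, 12, 37} → 3 removals
Elements to add to A (in T, not in A): {1, 3, 4, 15, 20, 27, 33} → 7 additions
Total edits = 3 + 7 = 10

10


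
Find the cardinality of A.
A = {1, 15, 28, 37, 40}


Set A = {1, 15, 28, 37, 40}
Listing elements: 1, 15, 28, 37, 40
Counting: 5 elements
|A| = 5

5


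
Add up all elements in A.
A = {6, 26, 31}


Set A = {6, 26, 31}
Sum = 6 + 26 + 31 = 63

63


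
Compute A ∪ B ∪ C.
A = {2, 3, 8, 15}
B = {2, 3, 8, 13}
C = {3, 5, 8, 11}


Set A = {2, 3, 8, 15}
Set B = {2, 3, 8, 13}
Set C = {3, 5, 8, 11}
First, A ∪ B = {2, 3, 8, 13, 15}
Then, (A ∪ B) ∪ C = {2, 3, 5, 8, 11, 13, 15}

{2, 3, 5, 8, 11, 13, 15}


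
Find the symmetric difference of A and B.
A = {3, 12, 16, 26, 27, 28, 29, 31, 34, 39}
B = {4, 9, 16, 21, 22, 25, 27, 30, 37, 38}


Set A = {3, 12, 16, 26, 27, 28, 29, 31, 34, 39}
Set B = {4, 9, 16, 21, 22, 25, 27, 30, 37, 38}
A △ B = (A \ B) ∪ (B \ A)
Elements in A but not B: {3, 12, 26, 28, 29, 31, 34, 39}
Elements in B but not A: {4, 9, 21, 22, 25, 30, 37, 38}
A △ B = {3, 4, 9, 12, 21, 22, 25, 26, 28, 29, 30, 31, 34, 37, 38, 39}

{3, 4, 9, 12, 21, 22, 25, 26, 28, 29, 30, 31, 34, 37, 38, 39}


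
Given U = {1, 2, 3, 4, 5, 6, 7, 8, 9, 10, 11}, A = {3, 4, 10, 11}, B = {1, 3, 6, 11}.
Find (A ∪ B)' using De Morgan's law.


U = {1, 2, 3, 4, 5, 6, 7, 8, 9, 10, 11}
A = {3, 4, 10, 11}, B = {1, 3, 6, 11}
A ∪ B = {1, 3, 4, 6, 10, 11}
(A ∪ B)' = U \ (A ∪ B) = {2, 5, 7, 8, 9}
Verification via A' ∩ B': A' = {1, 2, 5, 6, 7, 8, 9}, B' = {2, 4, 5, 7, 8, 9, 10}
A' ∩ B' = {2, 5, 7, 8, 9} ✓

{2, 5, 7, 8, 9}


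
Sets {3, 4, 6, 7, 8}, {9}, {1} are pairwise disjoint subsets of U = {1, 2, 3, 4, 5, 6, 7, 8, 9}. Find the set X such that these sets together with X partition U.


U = {1, 2, 3, 4, 5, 6, 7, 8, 9}
Shown blocks: {3, 4, 6, 7, 8}, {9}, {1}
A partition's blocks are pairwise disjoint and cover U, so the missing block = U \ (union of shown blocks).
Union of shown blocks: {1, 3, 4, 6, 7, 8, 9}
Missing block = U \ (union) = {2, 5}

{2, 5}


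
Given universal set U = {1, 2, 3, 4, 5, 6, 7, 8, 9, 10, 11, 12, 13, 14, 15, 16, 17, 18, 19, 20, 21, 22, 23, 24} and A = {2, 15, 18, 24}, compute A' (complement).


Universal set U = {1, 2, 3, 4, 5, 6, 7, 8, 9, 10, 11, 12, 13, 14, 15, 16, 17, 18, 19, 20, 21, 22, 23, 24}
Set A = {2, 15, 18, 24}
A' = U \ A = elements in U but not in A
Checking each element of U:
1 (not in A, include), 2 (in A, exclude), 3 (not in A, include), 4 (not in A, include), 5 (not in A, include), 6 (not in A, include), 7 (not in A, include), 8 (not in A, include), 9 (not in A, include), 10 (not in A, include), 11 (not in A, include), 12 (not in A, include), 13 (not in A, include), 14 (not in A, include), 15 (in A, exclude), 16 (not in A, include), 17 (not in A, include), 18 (in A, exclude), 19 (not in A, include), 20 (not in A, include), 21 (not in A, include), 22 (not in A, include), 23 (not in A, include), 24 (in A, exclude)
A' = {1, 3, 4, 5, 6, 7, 8, 9, 10, 11, 12, 13, 14, 16, 17, 19, 20, 21, 22, 23}

{1, 3, 4, 5, 6, 7, 8, 9, 10, 11, 12, 13, 14, 16, 17, 19, 20, 21, 22, 23}


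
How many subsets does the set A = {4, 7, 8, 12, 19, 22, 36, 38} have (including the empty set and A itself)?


Set A = {4, 7, 8, 12, 19, 22, 36, 38}
|A| = 8
The power set P(A) contains all subsets of A.
|P(A)| = 2^|A| = 2^8 = 256

256


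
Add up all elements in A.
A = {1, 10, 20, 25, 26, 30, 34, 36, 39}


Set A = {1, 10, 20, 25, 26, 30, 34, 36, 39}
Sum = 1 + 10 + 20 + 25 + 26 + 30 + 34 + 36 + 39 = 221

221


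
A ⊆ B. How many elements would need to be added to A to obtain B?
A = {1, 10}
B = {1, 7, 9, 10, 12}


Set A = {1, 10}, |A| = 2
Set B = {1, 7, 9, 10, 12}, |B| = 5
Since A ⊆ B: B \ A = {7, 9, 12}
|B| - |A| = 5 - 2 = 3

3


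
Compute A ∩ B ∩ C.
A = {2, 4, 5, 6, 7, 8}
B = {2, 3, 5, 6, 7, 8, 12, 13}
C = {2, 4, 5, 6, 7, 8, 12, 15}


Set A = {2, 4, 5, 6, 7, 8}
Set B = {2, 3, 5, 6, 7, 8, 12, 13}
Set C = {2, 4, 5, 6, 7, 8, 12, 15}
First, A ∩ B = {2, 5, 6, 7, 8}
Then, (A ∩ B) ∩ C = {2, 5, 6, 7, 8}

{2, 5, 6, 7, 8}


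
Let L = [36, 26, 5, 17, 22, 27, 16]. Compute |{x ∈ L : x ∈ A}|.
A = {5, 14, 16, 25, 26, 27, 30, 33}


Set A = {5, 14, 16, 25, 26, 27, 30, 33}
Candidates: [36, 26, 5, 17, 22, 27, 16]
Check each candidate:
36 ∉ A, 26 ∈ A, 5 ∈ A, 17 ∉ A, 22 ∉ A, 27 ∈ A, 16 ∈ A
Count of candidates in A: 4

4


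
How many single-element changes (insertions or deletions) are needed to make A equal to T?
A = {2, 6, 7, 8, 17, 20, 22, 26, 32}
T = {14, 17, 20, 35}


Set A = {2, 6, 7, 8, 17, 20, 22, 26, 32}
Set T = {14, 17, 20, 35}
Elements to remove from A (in A, not in T): {2, 6, 7, 8, 22, 26, 32} → 7 removals
Elements to add to A (in T, not in A): {14, 35} → 2 additions
Total edits = 7 + 2 = 9

9


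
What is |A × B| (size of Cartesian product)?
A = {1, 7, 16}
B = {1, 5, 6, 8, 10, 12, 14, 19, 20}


Set A = {1, 7, 16} has 3 elements.
Set B = {1, 5, 6, 8, 10, 12, 14, 19, 20} has 9 elements.
|A × B| = |A| × |B| = 3 × 9 = 27

27


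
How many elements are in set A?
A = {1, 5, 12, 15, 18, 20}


Set A = {1, 5, 12, 15, 18, 20}
Listing elements: 1, 5, 12, 15, 18, 20
Counting: 6 elements
|A| = 6

6


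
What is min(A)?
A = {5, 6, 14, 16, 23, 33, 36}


Set A = {5, 6, 14, 16, 23, 33, 36}
Elements in ascending order: 5, 6, 14, 16, 23, 33, 36
The smallest element is 5.

5


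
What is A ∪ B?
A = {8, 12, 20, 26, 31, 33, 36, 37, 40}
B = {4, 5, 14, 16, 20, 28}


Set A = {8, 12, 20, 26, 31, 33, 36, 37, 40}
Set B = {4, 5, 14, 16, 20, 28}
A ∪ B includes all elements in either set.
Elements from A: {8, 12, 20, 26, 31, 33, 36, 37, 40}
Elements from B not already included: {4, 5, 14, 16, 28}
A ∪ B = {4, 5, 8, 12, 14, 16, 20, 26, 28, 31, 33, 36, 37, 40}

{4, 5, 8, 12, 14, 16, 20, 26, 28, 31, 33, 36, 37, 40}


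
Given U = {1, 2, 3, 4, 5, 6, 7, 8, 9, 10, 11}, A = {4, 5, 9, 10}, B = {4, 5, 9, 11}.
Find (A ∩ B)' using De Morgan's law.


U = {1, 2, 3, 4, 5, 6, 7, 8, 9, 10, 11}
A = {4, 5, 9, 10}, B = {4, 5, 9, 11}
A ∩ B = {4, 5, 9}
(A ∩ B)' = U \ (A ∩ B) = {1, 2, 3, 6, 7, 8, 10, 11}
Verification via A' ∪ B': A' = {1, 2, 3, 6, 7, 8, 11}, B' = {1, 2, 3, 6, 7, 8, 10}
A' ∪ B' = {1, 2, 3, 6, 7, 8, 10, 11} ✓

{1, 2, 3, 6, 7, 8, 10, 11}


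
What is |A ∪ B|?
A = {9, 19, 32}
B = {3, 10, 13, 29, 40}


Set A = {9, 19, 32}, |A| = 3
Set B = {3, 10, 13, 29, 40}, |B| = 5
A ∩ B = {}, |A ∩ B| = 0
|A ∪ B| = |A| + |B| - |A ∩ B| = 3 + 5 - 0 = 8

8


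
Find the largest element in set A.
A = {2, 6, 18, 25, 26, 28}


Set A = {2, 6, 18, 25, 26, 28}
Elements in ascending order: 2, 6, 18, 25, 26, 28
The largest element is 28.

28


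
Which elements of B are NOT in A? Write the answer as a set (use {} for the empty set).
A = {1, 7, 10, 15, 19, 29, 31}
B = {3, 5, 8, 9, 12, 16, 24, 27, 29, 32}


Set A = {1, 7, 10, 15, 19, 29, 31}
Set B = {3, 5, 8, 9, 12, 16, 24, 27, 29, 32}
Check each element of B against A:
3 ∉ A (include), 5 ∉ A (include), 8 ∉ A (include), 9 ∉ A (include), 12 ∉ A (include), 16 ∉ A (include), 24 ∉ A (include), 27 ∉ A (include), 29 ∈ A, 32 ∉ A (include)
Elements of B not in A: {3, 5, 8, 9, 12, 16, 24, 27, 32}

{3, 5, 8, 9, 12, 16, 24, 27, 32}


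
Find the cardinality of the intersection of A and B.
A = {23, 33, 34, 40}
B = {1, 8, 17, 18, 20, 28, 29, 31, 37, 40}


Set A = {23, 33, 34, 40}
Set B = {1, 8, 17, 18, 20, 28, 29, 31, 37, 40}
A ∩ B = {40}
|A ∩ B| = 1

1


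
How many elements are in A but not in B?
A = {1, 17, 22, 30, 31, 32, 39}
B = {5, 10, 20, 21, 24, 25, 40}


Set A = {1, 17, 22, 30, 31, 32, 39}
Set B = {5, 10, 20, 21, 24, 25, 40}
A \ B = {1, 17, 22, 30, 31, 32, 39}
|A \ B| = 7

7


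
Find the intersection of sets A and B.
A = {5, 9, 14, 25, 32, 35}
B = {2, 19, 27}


Set A = {5, 9, 14, 25, 32, 35}
Set B = {2, 19, 27}
A ∩ B includes only elements in both sets.
Check each element of A against B:
5 ✗, 9 ✗, 14 ✗, 25 ✗, 32 ✗, 35 ✗
A ∩ B = {}

{}


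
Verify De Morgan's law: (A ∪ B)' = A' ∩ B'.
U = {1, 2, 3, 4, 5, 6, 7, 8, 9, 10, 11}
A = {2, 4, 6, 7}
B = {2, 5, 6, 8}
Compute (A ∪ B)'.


U = {1, 2, 3, 4, 5, 6, 7, 8, 9, 10, 11}
A = {2, 4, 6, 7}, B = {2, 5, 6, 8}
A ∪ B = {2, 4, 5, 6, 7, 8}
(A ∪ B)' = U \ (A ∪ B) = {1, 3, 9, 10, 11}
Verification via A' ∩ B': A' = {1, 3, 5, 8, 9, 10, 11}, B' = {1, 3, 4, 7, 9, 10, 11}
A' ∩ B' = {1, 3, 9, 10, 11} ✓

{1, 3, 9, 10, 11}


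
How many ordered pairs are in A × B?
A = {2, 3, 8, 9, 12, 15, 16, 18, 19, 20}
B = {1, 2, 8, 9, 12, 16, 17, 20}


Set A = {2, 3, 8, 9, 12, 15, 16, 18, 19, 20} has 10 elements.
Set B = {1, 2, 8, 9, 12, 16, 17, 20} has 8 elements.
|A × B| = |A| × |B| = 10 × 8 = 80

80


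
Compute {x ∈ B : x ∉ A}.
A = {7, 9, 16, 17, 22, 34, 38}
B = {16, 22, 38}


Set A = {7, 9, 16, 17, 22, 34, 38}
Set B = {16, 22, 38}
Check each element of B against A:
16 ∈ A, 22 ∈ A, 38 ∈ A
Elements of B not in A: {}

{}


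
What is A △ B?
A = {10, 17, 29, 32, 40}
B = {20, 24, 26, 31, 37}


Set A = {10, 17, 29, 32, 40}
Set B = {20, 24, 26, 31, 37}
A △ B = (A \ B) ∪ (B \ A)
Elements in A but not B: {10, 17, 29, 32, 40}
Elements in B but not A: {20, 24, 26, 31, 37}
A △ B = {10, 17, 20, 24, 26, 29, 31, 32, 37, 40}

{10, 17, 20, 24, 26, 29, 31, 32, 37, 40}


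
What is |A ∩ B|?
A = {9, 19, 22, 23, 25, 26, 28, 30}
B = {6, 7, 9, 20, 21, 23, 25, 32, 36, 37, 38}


Set A = {9, 19, 22, 23, 25, 26, 28, 30}
Set B = {6, 7, 9, 20, 21, 23, 25, 32, 36, 37, 38}
A ∩ B = {9, 23, 25}
|A ∩ B| = 3

3


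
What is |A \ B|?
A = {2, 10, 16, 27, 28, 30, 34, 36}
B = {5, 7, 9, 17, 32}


Set A = {2, 10, 16, 27, 28, 30, 34, 36}
Set B = {5, 7, 9, 17, 32}
A \ B = {2, 10, 16, 27, 28, 30, 34, 36}
|A \ B| = 8

8


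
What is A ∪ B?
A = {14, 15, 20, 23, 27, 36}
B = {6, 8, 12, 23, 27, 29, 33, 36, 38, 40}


Set A = {14, 15, 20, 23, 27, 36}
Set B = {6, 8, 12, 23, 27, 29, 33, 36, 38, 40}
A ∪ B includes all elements in either set.
Elements from A: {14, 15, 20, 23, 27, 36}
Elements from B not already included: {6, 8, 12, 29, 33, 38, 40}
A ∪ B = {6, 8, 12, 14, 15, 20, 23, 27, 29, 33, 36, 38, 40}

{6, 8, 12, 14, 15, 20, 23, 27, 29, 33, 36, 38, 40}


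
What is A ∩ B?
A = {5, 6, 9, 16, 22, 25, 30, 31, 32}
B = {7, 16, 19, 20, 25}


Set A = {5, 6, 9, 16, 22, 25, 30, 31, 32}
Set B = {7, 16, 19, 20, 25}
A ∩ B includes only elements in both sets.
Check each element of A against B:
5 ✗, 6 ✗, 9 ✗, 16 ✓, 22 ✗, 25 ✓, 30 ✗, 31 ✗, 32 ✗
A ∩ B = {16, 25}

{16, 25}


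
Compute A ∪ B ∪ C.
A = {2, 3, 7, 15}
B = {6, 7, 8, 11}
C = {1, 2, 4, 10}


Set A = {2, 3, 7, 15}
Set B = {6, 7, 8, 11}
Set C = {1, 2, 4, 10}
First, A ∪ B = {2, 3, 6, 7, 8, 11, 15}
Then, (A ∪ B) ∪ C = {1, 2, 3, 4, 6, 7, 8, 10, 11, 15}

{1, 2, 3, 4, 6, 7, 8, 10, 11, 15}


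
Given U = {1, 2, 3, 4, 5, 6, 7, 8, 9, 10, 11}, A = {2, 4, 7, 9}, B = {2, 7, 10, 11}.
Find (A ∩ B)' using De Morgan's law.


U = {1, 2, 3, 4, 5, 6, 7, 8, 9, 10, 11}
A = {2, 4, 7, 9}, B = {2, 7, 10, 11}
A ∩ B = {2, 7}
(A ∩ B)' = U \ (A ∩ B) = {1, 3, 4, 5, 6, 8, 9, 10, 11}
Verification via A' ∪ B': A' = {1, 3, 5, 6, 8, 10, 11}, B' = {1, 3, 4, 5, 6, 8, 9}
A' ∪ B' = {1, 3, 4, 5, 6, 8, 9, 10, 11} ✓

{1, 3, 4, 5, 6, 8, 9, 10, 11}


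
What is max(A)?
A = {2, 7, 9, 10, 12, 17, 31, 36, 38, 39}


Set A = {2, 7, 9, 10, 12, 17, 31, 36, 38, 39}
Elements in ascending order: 2, 7, 9, 10, 12, 17, 31, 36, 38, 39
The largest element is 39.

39


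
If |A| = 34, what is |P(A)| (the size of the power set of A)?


The set has 34 elements.
The power set contains all possible subsets.
|P(A)| = 2^|A| = 2^34 = 17179869184

17179869184


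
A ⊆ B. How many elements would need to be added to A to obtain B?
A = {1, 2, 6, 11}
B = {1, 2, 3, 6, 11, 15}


Set A = {1, 2, 6, 11}, |A| = 4
Set B = {1, 2, 3, 6, 11, 15}, |B| = 6
Since A ⊆ B: B \ A = {3, 15}
|B| - |A| = 6 - 4 = 2

2


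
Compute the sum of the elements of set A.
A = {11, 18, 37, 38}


Set A = {11, 18, 37, 38}
Sum = 11 + 18 + 37 + 38 = 104

104


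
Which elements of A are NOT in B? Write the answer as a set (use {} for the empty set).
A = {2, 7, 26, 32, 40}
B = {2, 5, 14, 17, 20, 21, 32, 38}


Set A = {2, 7, 26, 32, 40}
Set B = {2, 5, 14, 17, 20, 21, 32, 38}
Check each element of A against B:
2 ∈ B, 7 ∉ B (include), 26 ∉ B (include), 32 ∈ B, 40 ∉ B (include)
Elements of A not in B: {7, 26, 40}

{7, 26, 40}


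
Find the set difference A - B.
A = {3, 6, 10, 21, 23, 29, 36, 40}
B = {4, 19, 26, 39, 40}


Set A = {3, 6, 10, 21, 23, 29, 36, 40}
Set B = {4, 19, 26, 39, 40}
A \ B includes elements in A that are not in B.
Check each element of A:
3 (not in B, keep), 6 (not in B, keep), 10 (not in B, keep), 21 (not in B, keep), 23 (not in B, keep), 29 (not in B, keep), 36 (not in B, keep), 40 (in B, remove)
A \ B = {3, 6, 10, 21, 23, 29, 36}

{3, 6, 10, 21, 23, 29, 36}


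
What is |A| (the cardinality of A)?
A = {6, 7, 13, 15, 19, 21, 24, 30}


Set A = {6, 7, 13, 15, 19, 21, 24, 30}
Listing elements: 6, 7, 13, 15, 19, 21, 24, 30
Counting: 8 elements
|A| = 8

8


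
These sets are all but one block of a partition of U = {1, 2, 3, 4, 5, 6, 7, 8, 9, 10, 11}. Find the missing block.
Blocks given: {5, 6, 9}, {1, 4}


U = {1, 2, 3, 4, 5, 6, 7, 8, 9, 10, 11}
Shown blocks: {5, 6, 9}, {1, 4}
A partition's blocks are pairwise disjoint and cover U, so the missing block = U \ (union of shown blocks).
Union of shown blocks: {1, 4, 5, 6, 9}
Missing block = U \ (union) = {2, 3, 7, 8, 10, 11}

{2, 3, 7, 8, 10, 11}


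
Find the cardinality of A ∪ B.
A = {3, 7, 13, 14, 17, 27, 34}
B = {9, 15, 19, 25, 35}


Set A = {3, 7, 13, 14, 17, 27, 34}, |A| = 7
Set B = {9, 15, 19, 25, 35}, |B| = 5
A ∩ B = {}, |A ∩ B| = 0
|A ∪ B| = |A| + |B| - |A ∩ B| = 7 + 5 - 0 = 12

12


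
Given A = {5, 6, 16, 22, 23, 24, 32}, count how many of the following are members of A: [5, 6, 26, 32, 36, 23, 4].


Set A = {5, 6, 16, 22, 23, 24, 32}
Candidates: [5, 6, 26, 32, 36, 23, 4]
Check each candidate:
5 ∈ A, 6 ∈ A, 26 ∉ A, 32 ∈ A, 36 ∉ A, 23 ∈ A, 4 ∉ A
Count of candidates in A: 4

4


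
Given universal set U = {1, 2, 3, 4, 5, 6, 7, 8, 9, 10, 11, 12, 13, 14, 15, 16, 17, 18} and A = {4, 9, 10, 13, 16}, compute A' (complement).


Universal set U = {1, 2, 3, 4, 5, 6, 7, 8, 9, 10, 11, 12, 13, 14, 15, 16, 17, 18}
Set A = {4, 9, 10, 13, 16}
A' = U \ A = elements in U but not in A
Checking each element of U:
1 (not in A, include), 2 (not in A, include), 3 (not in A, include), 4 (in A, exclude), 5 (not in A, include), 6 (not in A, include), 7 (not in A, include), 8 (not in A, include), 9 (in A, exclude), 10 (in A, exclude), 11 (not in A, include), 12 (not in A, include), 13 (in A, exclude), 14 (not in A, include), 15 (not in A, include), 16 (in A, exclude), 17 (not in A, include), 18 (not in A, include)
A' = {1, 2, 3, 5, 6, 7, 8, 11, 12, 14, 15, 17, 18}

{1, 2, 3, 5, 6, 7, 8, 11, 12, 14, 15, 17, 18}


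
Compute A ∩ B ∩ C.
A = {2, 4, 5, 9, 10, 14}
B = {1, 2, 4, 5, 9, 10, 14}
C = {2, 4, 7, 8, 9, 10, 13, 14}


Set A = {2, 4, 5, 9, 10, 14}
Set B = {1, 2, 4, 5, 9, 10, 14}
Set C = {2, 4, 7, 8, 9, 10, 13, 14}
First, A ∩ B = {2, 4, 5, 9, 10, 14}
Then, (A ∩ B) ∩ C = {2, 4, 9, 10, 14}

{2, 4, 9, 10, 14}


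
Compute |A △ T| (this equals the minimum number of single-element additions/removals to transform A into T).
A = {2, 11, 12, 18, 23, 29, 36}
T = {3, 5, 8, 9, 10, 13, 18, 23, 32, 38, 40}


Set A = {2, 11, 12, 18, 23, 29, 36}
Set T = {3, 5, 8, 9, 10, 13, 18, 23, 32, 38, 40}
Elements to remove from A (in A, not in T): {2, 11, 12, 29, 36} → 5 removals
Elements to add to A (in T, not in A): {3, 5, 8, 9, 10, 13, 32, 38, 40} → 9 additions
Total edits = 5 + 9 = 14

14


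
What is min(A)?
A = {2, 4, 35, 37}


Set A = {2, 4, 35, 37}
Elements in ascending order: 2, 4, 35, 37
The smallest element is 2.

2


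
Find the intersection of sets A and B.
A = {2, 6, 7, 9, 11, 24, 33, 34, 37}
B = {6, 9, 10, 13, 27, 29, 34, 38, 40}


Set A = {2, 6, 7, 9, 11, 24, 33, 34, 37}
Set B = {6, 9, 10, 13, 27, 29, 34, 38, 40}
A ∩ B includes only elements in both sets.
Check each element of A against B:
2 ✗, 6 ✓, 7 ✗, 9 ✓, 11 ✗, 24 ✗, 33 ✗, 34 ✓, 37 ✗
A ∩ B = {6, 9, 34}

{6, 9, 34}


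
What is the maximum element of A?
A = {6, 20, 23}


Set A = {6, 20, 23}
Elements in ascending order: 6, 20, 23
The largest element is 23.

23


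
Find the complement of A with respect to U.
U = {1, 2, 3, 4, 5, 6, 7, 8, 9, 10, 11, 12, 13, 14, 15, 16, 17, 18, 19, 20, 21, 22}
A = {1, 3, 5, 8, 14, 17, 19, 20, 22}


Universal set U = {1, 2, 3, 4, 5, 6, 7, 8, 9, 10, 11, 12, 13, 14, 15, 16, 17, 18, 19, 20, 21, 22}
Set A = {1, 3, 5, 8, 14, 17, 19, 20, 22}
A' = U \ A = elements in U but not in A
Checking each element of U:
1 (in A, exclude), 2 (not in A, include), 3 (in A, exclude), 4 (not in A, include), 5 (in A, exclude), 6 (not in A, include), 7 (not in A, include), 8 (in A, exclude), 9 (not in A, include), 10 (not in A, include), 11 (not in A, include), 12 (not in A, include), 13 (not in A, include), 14 (in A, exclude), 15 (not in A, include), 16 (not in A, include), 17 (in A, exclude), 18 (not in A, include), 19 (in A, exclude), 20 (in A, exclude), 21 (not in A, include), 22 (in A, exclude)
A' = {2, 4, 6, 7, 9, 10, 11, 12, 13, 15, 16, 18, 21}

{2, 4, 6, 7, 9, 10, 11, 12, 13, 15, 16, 18, 21}


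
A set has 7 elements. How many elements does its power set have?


The set has 7 elements.
The power set contains all possible subsets.
|P(A)| = 2^|A| = 2^7 = 128

128


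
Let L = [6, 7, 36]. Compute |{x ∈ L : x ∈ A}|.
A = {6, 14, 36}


Set A = {6, 14, 36}
Candidates: [6, 7, 36]
Check each candidate:
6 ∈ A, 7 ∉ A, 36 ∈ A
Count of candidates in A: 2

2


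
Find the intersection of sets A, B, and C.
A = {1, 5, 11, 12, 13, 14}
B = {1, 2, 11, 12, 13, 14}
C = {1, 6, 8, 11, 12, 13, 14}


Set A = {1, 5, 11, 12, 13, 14}
Set B = {1, 2, 11, 12, 13, 14}
Set C = {1, 6, 8, 11, 12, 13, 14}
First, A ∩ B = {1, 11, 12, 13, 14}
Then, (A ∩ B) ∩ C = {1, 11, 12, 13, 14}

{1, 11, 12, 13, 14}


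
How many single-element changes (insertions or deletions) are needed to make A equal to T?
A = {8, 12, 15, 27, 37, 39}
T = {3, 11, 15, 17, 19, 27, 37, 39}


Set A = {8, 12, 15, 27, 37, 39}
Set T = {3, 11, 15, 17, 19, 27, 37, 39}
Elements to remove from A (in A, not in T): {8, 12} → 2 removals
Elements to add to A (in T, not in A): {3, 11, 17, 19} → 4 additions
Total edits = 2 + 4 = 6

6


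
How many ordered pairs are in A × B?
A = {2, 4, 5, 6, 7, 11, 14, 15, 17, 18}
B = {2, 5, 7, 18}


Set A = {2, 4, 5, 6, 7, 11, 14, 15, 17, 18} has 10 elements.
Set B = {2, 5, 7, 18} has 4 elements.
|A × B| = |A| × |B| = 10 × 4 = 40

40


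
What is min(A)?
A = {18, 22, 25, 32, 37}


Set A = {18, 22, 25, 32, 37}
Elements in ascending order: 18, 22, 25, 32, 37
The smallest element is 18.

18


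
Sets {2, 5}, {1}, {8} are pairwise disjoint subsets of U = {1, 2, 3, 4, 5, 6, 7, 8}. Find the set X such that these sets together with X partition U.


U = {1, 2, 3, 4, 5, 6, 7, 8}
Shown blocks: {2, 5}, {1}, {8}
A partition's blocks are pairwise disjoint and cover U, so the missing block = U \ (union of shown blocks).
Union of shown blocks: {1, 2, 5, 8}
Missing block = U \ (union) = {3, 4, 6, 7}

{3, 4, 6, 7}


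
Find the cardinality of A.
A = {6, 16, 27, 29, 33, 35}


Set A = {6, 16, 27, 29, 33, 35}
Listing elements: 6, 16, 27, 29, 33, 35
Counting: 6 elements
|A| = 6

6


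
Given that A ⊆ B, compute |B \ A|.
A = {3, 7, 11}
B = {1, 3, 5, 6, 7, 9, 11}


Set A = {3, 7, 11}, |A| = 3
Set B = {1, 3, 5, 6, 7, 9, 11}, |B| = 7
Since A ⊆ B: B \ A = {1, 5, 6, 9}
|B| - |A| = 7 - 3 = 4

4


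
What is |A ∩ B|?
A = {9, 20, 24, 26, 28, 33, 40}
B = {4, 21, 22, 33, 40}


Set A = {9, 20, 24, 26, 28, 33, 40}
Set B = {4, 21, 22, 33, 40}
A ∩ B = {33, 40}
|A ∩ B| = 2

2


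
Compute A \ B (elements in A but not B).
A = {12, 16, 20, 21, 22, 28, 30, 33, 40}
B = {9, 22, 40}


Set A = {12, 16, 20, 21, 22, 28, 30, 33, 40}
Set B = {9, 22, 40}
A \ B includes elements in A that are not in B.
Check each element of A:
12 (not in B, keep), 16 (not in B, keep), 20 (not in B, keep), 21 (not in B, keep), 22 (in B, remove), 28 (not in B, keep), 30 (not in B, keep), 33 (not in B, keep), 40 (in B, remove)
A \ B = {12, 16, 20, 21, 28, 30, 33}

{12, 16, 20, 21, 28, 30, 33}


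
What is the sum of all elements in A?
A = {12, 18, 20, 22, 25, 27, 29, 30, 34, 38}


Set A = {12, 18, 20, 22, 25, 27, 29, 30, 34, 38}
Sum = 12 + 18 + 20 + 22 + 25 + 27 + 29 + 30 + 34 + 38 = 255

255


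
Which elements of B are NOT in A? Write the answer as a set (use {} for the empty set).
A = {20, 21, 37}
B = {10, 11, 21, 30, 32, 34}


Set A = {20, 21, 37}
Set B = {10, 11, 21, 30, 32, 34}
Check each element of B against A:
10 ∉ A (include), 11 ∉ A (include), 21 ∈ A, 30 ∉ A (include), 32 ∉ A (include), 34 ∉ A (include)
Elements of B not in A: {10, 11, 30, 32, 34}

{10, 11, 30, 32, 34}


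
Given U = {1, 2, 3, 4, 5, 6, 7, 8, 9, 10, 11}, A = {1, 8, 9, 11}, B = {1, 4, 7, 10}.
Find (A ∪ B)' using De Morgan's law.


U = {1, 2, 3, 4, 5, 6, 7, 8, 9, 10, 11}
A = {1, 8, 9, 11}, B = {1, 4, 7, 10}
A ∪ B = {1, 4, 7, 8, 9, 10, 11}
(A ∪ B)' = U \ (A ∪ B) = {2, 3, 5, 6}
Verification via A' ∩ B': A' = {2, 3, 4, 5, 6, 7, 10}, B' = {2, 3, 5, 6, 8, 9, 11}
A' ∩ B' = {2, 3, 5, 6} ✓

{2, 3, 5, 6}


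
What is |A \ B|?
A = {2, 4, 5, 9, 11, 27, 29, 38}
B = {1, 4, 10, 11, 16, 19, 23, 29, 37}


Set A = {2, 4, 5, 9, 11, 27, 29, 38}
Set B = {1, 4, 10, 11, 16, 19, 23, 29, 37}
A \ B = {2, 5, 9, 27, 38}
|A \ B| = 5

5


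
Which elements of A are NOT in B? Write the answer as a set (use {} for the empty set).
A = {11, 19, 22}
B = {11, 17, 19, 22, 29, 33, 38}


Set A = {11, 19, 22}
Set B = {11, 17, 19, 22, 29, 33, 38}
Check each element of A against B:
11 ∈ B, 19 ∈ B, 22 ∈ B
Elements of A not in B: {}

{}


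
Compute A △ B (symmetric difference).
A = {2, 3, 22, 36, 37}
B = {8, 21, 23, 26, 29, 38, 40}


Set A = {2, 3, 22, 36, 37}
Set B = {8, 21, 23, 26, 29, 38, 40}
A △ B = (A \ B) ∪ (B \ A)
Elements in A but not B: {2, 3, 22, 36, 37}
Elements in B but not A: {8, 21, 23, 26, 29, 38, 40}
A △ B = {2, 3, 8, 21, 22, 23, 26, 29, 36, 37, 38, 40}

{2, 3, 8, 21, 22, 23, 26, 29, 36, 37, 38, 40}


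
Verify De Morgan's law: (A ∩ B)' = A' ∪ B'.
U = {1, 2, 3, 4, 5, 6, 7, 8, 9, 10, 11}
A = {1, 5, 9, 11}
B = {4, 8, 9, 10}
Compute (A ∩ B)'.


U = {1, 2, 3, 4, 5, 6, 7, 8, 9, 10, 11}
A = {1, 5, 9, 11}, B = {4, 8, 9, 10}
A ∩ B = {9}
(A ∩ B)' = U \ (A ∩ B) = {1, 2, 3, 4, 5, 6, 7, 8, 10, 11}
Verification via A' ∪ B': A' = {2, 3, 4, 6, 7, 8, 10}, B' = {1, 2, 3, 5, 6, 7, 11}
A' ∪ B' = {1, 2, 3, 4, 5, 6, 7, 8, 10, 11} ✓

{1, 2, 3, 4, 5, 6, 7, 8, 10, 11}


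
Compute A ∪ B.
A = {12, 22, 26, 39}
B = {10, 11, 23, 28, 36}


Set A = {12, 22, 26, 39}
Set B = {10, 11, 23, 28, 36}
A ∪ B includes all elements in either set.
Elements from A: {12, 22, 26, 39}
Elements from B not already included: {10, 11, 23, 28, 36}
A ∪ B = {10, 11, 12, 22, 23, 26, 28, 36, 39}

{10, 11, 12, 22, 23, 26, 28, 36, 39}


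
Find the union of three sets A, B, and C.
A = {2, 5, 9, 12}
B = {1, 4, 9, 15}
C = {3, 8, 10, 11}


Set A = {2, 5, 9, 12}
Set B = {1, 4, 9, 15}
Set C = {3, 8, 10, 11}
First, A ∪ B = {1, 2, 4, 5, 9, 12, 15}
Then, (A ∪ B) ∪ C = {1, 2, 3, 4, 5, 8, 9, 10, 11, 12, 15}

{1, 2, 3, 4, 5, 8, 9, 10, 11, 12, 15}


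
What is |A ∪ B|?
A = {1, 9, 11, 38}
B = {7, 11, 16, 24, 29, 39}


Set A = {1, 9, 11, 38}, |A| = 4
Set B = {7, 11, 16, 24, 29, 39}, |B| = 6
A ∩ B = {11}, |A ∩ B| = 1
|A ∪ B| = |A| + |B| - |A ∩ B| = 4 + 6 - 1 = 9

9


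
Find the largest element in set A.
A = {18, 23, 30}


Set A = {18, 23, 30}
Elements in ascending order: 18, 23, 30
The largest element is 30.

30


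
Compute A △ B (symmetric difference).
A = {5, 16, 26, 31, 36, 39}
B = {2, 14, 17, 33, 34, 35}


Set A = {5, 16, 26, 31, 36, 39}
Set B = {2, 14, 17, 33, 34, 35}
A △ B = (A \ B) ∪ (B \ A)
Elements in A but not B: {5, 16, 26, 31, 36, 39}
Elements in B but not A: {2, 14, 17, 33, 34, 35}
A △ B = {2, 5, 14, 16, 17, 26, 31, 33, 34, 35, 36, 39}

{2, 5, 14, 16, 17, 26, 31, 33, 34, 35, 36, 39}


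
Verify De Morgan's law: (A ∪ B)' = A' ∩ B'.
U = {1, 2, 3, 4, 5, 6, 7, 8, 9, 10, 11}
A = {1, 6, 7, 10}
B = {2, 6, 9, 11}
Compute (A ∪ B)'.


U = {1, 2, 3, 4, 5, 6, 7, 8, 9, 10, 11}
A = {1, 6, 7, 10}, B = {2, 6, 9, 11}
A ∪ B = {1, 2, 6, 7, 9, 10, 11}
(A ∪ B)' = U \ (A ∪ B) = {3, 4, 5, 8}
Verification via A' ∩ B': A' = {2, 3, 4, 5, 8, 9, 11}, B' = {1, 3, 4, 5, 7, 8, 10}
A' ∩ B' = {3, 4, 5, 8} ✓

{3, 4, 5, 8}


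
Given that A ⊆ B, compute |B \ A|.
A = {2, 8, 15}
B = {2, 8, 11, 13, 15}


Set A = {2, 8, 15}, |A| = 3
Set B = {2, 8, 11, 13, 15}, |B| = 5
Since A ⊆ B: B \ A = {11, 13}
|B| - |A| = 5 - 3 = 2

2


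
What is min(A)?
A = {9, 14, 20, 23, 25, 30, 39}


Set A = {9, 14, 20, 23, 25, 30, 39}
Elements in ascending order: 9, 14, 20, 23, 25, 30, 39
The smallest element is 9.

9


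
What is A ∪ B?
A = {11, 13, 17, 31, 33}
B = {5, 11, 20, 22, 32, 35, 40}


Set A = {11, 13, 17, 31, 33}
Set B = {5, 11, 20, 22, 32, 35, 40}
A ∪ B includes all elements in either set.
Elements from A: {11, 13, 17, 31, 33}
Elements from B not already included: {5, 20, 22, 32, 35, 40}
A ∪ B = {5, 11, 13, 17, 20, 22, 31, 32, 33, 35, 40}

{5, 11, 13, 17, 20, 22, 31, 32, 33, 35, 40}


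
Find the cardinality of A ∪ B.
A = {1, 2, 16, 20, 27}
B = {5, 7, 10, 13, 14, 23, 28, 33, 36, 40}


Set A = {1, 2, 16, 20, 27}, |A| = 5
Set B = {5, 7, 10, 13, 14, 23, 28, 33, 36, 40}, |B| = 10
A ∩ B = {}, |A ∩ B| = 0
|A ∪ B| = |A| + |B| - |A ∩ B| = 5 + 10 - 0 = 15

15


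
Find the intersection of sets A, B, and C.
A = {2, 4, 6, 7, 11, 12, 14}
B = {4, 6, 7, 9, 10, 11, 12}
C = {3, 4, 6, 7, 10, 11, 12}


Set A = {2, 4, 6, 7, 11, 12, 14}
Set B = {4, 6, 7, 9, 10, 11, 12}
Set C = {3, 4, 6, 7, 10, 11, 12}
First, A ∩ B = {4, 6, 7, 11, 12}
Then, (A ∩ B) ∩ C = {4, 6, 7, 11, 12}

{4, 6, 7, 11, 12}


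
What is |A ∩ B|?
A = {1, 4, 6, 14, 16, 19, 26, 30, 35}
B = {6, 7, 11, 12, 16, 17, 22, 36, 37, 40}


Set A = {1, 4, 6, 14, 16, 19, 26, 30, 35}
Set B = {6, 7, 11, 12, 16, 17, 22, 36, 37, 40}
A ∩ B = {6, 16}
|A ∩ B| = 2

2


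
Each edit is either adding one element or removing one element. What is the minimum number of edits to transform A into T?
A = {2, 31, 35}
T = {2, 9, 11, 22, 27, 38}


Set A = {2, 31, 35}
Set T = {2, 9, 11, 22, 27, 38}
Elements to remove from A (in A, not in T): {31, 35} → 2 removals
Elements to add to A (in T, not in A): {9, 11, 22, 27, 38} → 5 additions
Total edits = 2 + 5 = 7

7


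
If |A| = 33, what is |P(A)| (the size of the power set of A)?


The set has 33 elements.
The power set contains all possible subsets.
|P(A)| = 2^|A| = 2^33 = 8589934592

8589934592


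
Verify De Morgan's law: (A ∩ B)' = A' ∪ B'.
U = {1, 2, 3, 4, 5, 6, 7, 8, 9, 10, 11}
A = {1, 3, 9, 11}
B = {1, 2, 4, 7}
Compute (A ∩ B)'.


U = {1, 2, 3, 4, 5, 6, 7, 8, 9, 10, 11}
A = {1, 3, 9, 11}, B = {1, 2, 4, 7}
A ∩ B = {1}
(A ∩ B)' = U \ (A ∩ B) = {2, 3, 4, 5, 6, 7, 8, 9, 10, 11}
Verification via A' ∪ B': A' = {2, 4, 5, 6, 7, 8, 10}, B' = {3, 5, 6, 8, 9, 10, 11}
A' ∪ B' = {2, 3, 4, 5, 6, 7, 8, 9, 10, 11} ✓

{2, 3, 4, 5, 6, 7, 8, 9, 10, 11}


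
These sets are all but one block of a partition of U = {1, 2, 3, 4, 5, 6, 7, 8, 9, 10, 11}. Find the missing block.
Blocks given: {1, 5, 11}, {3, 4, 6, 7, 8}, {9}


U = {1, 2, 3, 4, 5, 6, 7, 8, 9, 10, 11}
Shown blocks: {1, 5, 11}, {3, 4, 6, 7, 8}, {9}
A partition's blocks are pairwise disjoint and cover U, so the missing block = U \ (union of shown blocks).
Union of shown blocks: {1, 3, 4, 5, 6, 7, 8, 9, 11}
Missing block = U \ (union) = {2, 10}

{2, 10}


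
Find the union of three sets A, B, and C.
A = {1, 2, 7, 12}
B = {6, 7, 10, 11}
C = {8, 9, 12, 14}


Set A = {1, 2, 7, 12}
Set B = {6, 7, 10, 11}
Set C = {8, 9, 12, 14}
First, A ∪ B = {1, 2, 6, 7, 10, 11, 12}
Then, (A ∪ B) ∪ C = {1, 2, 6, 7, 8, 9, 10, 11, 12, 14}

{1, 2, 6, 7, 8, 9, 10, 11, 12, 14}


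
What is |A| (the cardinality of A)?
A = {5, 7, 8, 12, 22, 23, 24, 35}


Set A = {5, 7, 8, 12, 22, 23, 24, 35}
Listing elements: 5, 7, 8, 12, 22, 23, 24, 35
Counting: 8 elements
|A| = 8

8


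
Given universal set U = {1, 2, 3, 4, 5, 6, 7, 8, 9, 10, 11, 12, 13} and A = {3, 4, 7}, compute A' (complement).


Universal set U = {1, 2, 3, 4, 5, 6, 7, 8, 9, 10, 11, 12, 13}
Set A = {3, 4, 7}
A' = U \ A = elements in U but not in A
Checking each element of U:
1 (not in A, include), 2 (not in A, include), 3 (in A, exclude), 4 (in A, exclude), 5 (not in A, include), 6 (not in A, include), 7 (in A, exclude), 8 (not in A, include), 9 (not in A, include), 10 (not in A, include), 11 (not in A, include), 12 (not in A, include), 13 (not in A, include)
A' = {1, 2, 5, 6, 8, 9, 10, 11, 12, 13}

{1, 2, 5, 6, 8, 9, 10, 11, 12, 13}


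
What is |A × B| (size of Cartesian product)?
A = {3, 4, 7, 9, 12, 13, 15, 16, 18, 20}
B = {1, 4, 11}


Set A = {3, 4, 7, 9, 12, 13, 15, 16, 18, 20} has 10 elements.
Set B = {1, 4, 11} has 3 elements.
|A × B| = |A| × |B| = 10 × 3 = 30

30


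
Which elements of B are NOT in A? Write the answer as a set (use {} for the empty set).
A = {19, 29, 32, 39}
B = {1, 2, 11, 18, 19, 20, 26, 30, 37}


Set A = {19, 29, 32, 39}
Set B = {1, 2, 11, 18, 19, 20, 26, 30, 37}
Check each element of B against A:
1 ∉ A (include), 2 ∉ A (include), 11 ∉ A (include), 18 ∉ A (include), 19 ∈ A, 20 ∉ A (include), 26 ∉ A (include), 30 ∉ A (include), 37 ∉ A (include)
Elements of B not in A: {1, 2, 11, 18, 20, 26, 30, 37}

{1, 2, 11, 18, 20, 26, 30, 37}


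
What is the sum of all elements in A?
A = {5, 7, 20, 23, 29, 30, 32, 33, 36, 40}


Set A = {5, 7, 20, 23, 29, 30, 32, 33, 36, 40}
Sum = 5 + 7 + 20 + 23 + 29 + 30 + 32 + 33 + 36 + 40 = 255

255


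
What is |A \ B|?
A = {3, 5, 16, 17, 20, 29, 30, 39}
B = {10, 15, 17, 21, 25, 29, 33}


Set A = {3, 5, 16, 17, 20, 29, 30, 39}
Set B = {10, 15, 17, 21, 25, 29, 33}
A \ B = {3, 5, 16, 20, 30, 39}
|A \ B| = 6

6


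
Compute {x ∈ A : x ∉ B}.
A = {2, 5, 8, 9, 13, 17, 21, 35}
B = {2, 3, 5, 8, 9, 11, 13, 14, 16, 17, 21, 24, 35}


Set A = {2, 5, 8, 9, 13, 17, 21, 35}
Set B = {2, 3, 5, 8, 9, 11, 13, 14, 16, 17, 21, 24, 35}
Check each element of A against B:
2 ∈ B, 5 ∈ B, 8 ∈ B, 9 ∈ B, 13 ∈ B, 17 ∈ B, 21 ∈ B, 35 ∈ B
Elements of A not in B: {}

{}


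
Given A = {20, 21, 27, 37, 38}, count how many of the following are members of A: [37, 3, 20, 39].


Set A = {20, 21, 27, 37, 38}
Candidates: [37, 3, 20, 39]
Check each candidate:
37 ∈ A, 3 ∉ A, 20 ∈ A, 39 ∉ A
Count of candidates in A: 2

2


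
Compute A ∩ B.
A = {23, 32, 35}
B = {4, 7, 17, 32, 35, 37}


Set A = {23, 32, 35}
Set B = {4, 7, 17, 32, 35, 37}
A ∩ B includes only elements in both sets.
Check each element of A against B:
23 ✗, 32 ✓, 35 ✓
A ∩ B = {32, 35}

{32, 35}


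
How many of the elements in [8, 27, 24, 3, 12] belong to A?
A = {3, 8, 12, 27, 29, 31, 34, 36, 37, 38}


Set A = {3, 8, 12, 27, 29, 31, 34, 36, 37, 38}
Candidates: [8, 27, 24, 3, 12]
Check each candidate:
8 ∈ A, 27 ∈ A, 24 ∉ A, 3 ∈ A, 12 ∈ A
Count of candidates in A: 4

4


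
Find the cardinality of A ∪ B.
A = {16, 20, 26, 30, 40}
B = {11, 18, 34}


Set A = {16, 20, 26, 30, 40}, |A| = 5
Set B = {11, 18, 34}, |B| = 3
A ∩ B = {}, |A ∩ B| = 0
|A ∪ B| = |A| + |B| - |A ∩ B| = 5 + 3 - 0 = 8

8


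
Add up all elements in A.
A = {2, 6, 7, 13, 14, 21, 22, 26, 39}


Set A = {2, 6, 7, 13, 14, 21, 22, 26, 39}
Sum = 2 + 6 + 7 + 13 + 14 + 21 + 22 + 26 + 39 = 150

150


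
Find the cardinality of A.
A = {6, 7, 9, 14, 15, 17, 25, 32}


Set A = {6, 7, 9, 14, 15, 17, 25, 32}
Listing elements: 6, 7, 9, 14, 15, 17, 25, 32
Counting: 8 elements
|A| = 8

8


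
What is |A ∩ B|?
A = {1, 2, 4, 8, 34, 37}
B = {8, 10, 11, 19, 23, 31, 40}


Set A = {1, 2, 4, 8, 34, 37}
Set B = {8, 10, 11, 19, 23, 31, 40}
A ∩ B = {8}
|A ∩ B| = 1

1


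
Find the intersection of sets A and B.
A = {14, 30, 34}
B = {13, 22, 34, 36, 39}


Set A = {14, 30, 34}
Set B = {13, 22, 34, 36, 39}
A ∩ B includes only elements in both sets.
Check each element of A against B:
14 ✗, 30 ✗, 34 ✓
A ∩ B = {34}

{34}


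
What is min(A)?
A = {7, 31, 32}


Set A = {7, 31, 32}
Elements in ascending order: 7, 31, 32
The smallest element is 7.

7


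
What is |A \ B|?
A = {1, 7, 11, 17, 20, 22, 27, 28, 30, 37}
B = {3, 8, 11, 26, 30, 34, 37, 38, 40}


Set A = {1, 7, 11, 17, 20, 22, 27, 28, 30, 37}
Set B = {3, 8, 11, 26, 30, 34, 37, 38, 40}
A \ B = {1, 7, 17, 20, 22, 27, 28}
|A \ B| = 7

7


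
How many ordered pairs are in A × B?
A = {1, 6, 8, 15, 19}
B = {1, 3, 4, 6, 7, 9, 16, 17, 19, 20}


Set A = {1, 6, 8, 15, 19} has 5 elements.
Set B = {1, 3, 4, 6, 7, 9, 16, 17, 19, 20} has 10 elements.
|A × B| = |A| × |B| = 5 × 10 = 50

50


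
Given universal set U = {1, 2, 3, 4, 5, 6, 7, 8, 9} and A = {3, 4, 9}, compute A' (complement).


Universal set U = {1, 2, 3, 4, 5, 6, 7, 8, 9}
Set A = {3, 4, 9}
A' = U \ A = elements in U but not in A
Checking each element of U:
1 (not in A, include), 2 (not in A, include), 3 (in A, exclude), 4 (in A, exclude), 5 (not in A, include), 6 (not in A, include), 7 (not in A, include), 8 (not in A, include), 9 (in A, exclude)
A' = {1, 2, 5, 6, 7, 8}

{1, 2, 5, 6, 7, 8}


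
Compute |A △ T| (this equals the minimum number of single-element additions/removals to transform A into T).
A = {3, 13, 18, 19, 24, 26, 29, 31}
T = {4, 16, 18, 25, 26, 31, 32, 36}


Set A = {3, 13, 18, 19, 24, 26, 29, 31}
Set T = {4, 16, 18, 25, 26, 31, 32, 36}
Elements to remove from A (in A, not in T): {3, 13, 19, 24, 29} → 5 removals
Elements to add to A (in T, not in A): {4, 16, 25, 32, 36} → 5 additions
Total edits = 5 + 5 = 10

10


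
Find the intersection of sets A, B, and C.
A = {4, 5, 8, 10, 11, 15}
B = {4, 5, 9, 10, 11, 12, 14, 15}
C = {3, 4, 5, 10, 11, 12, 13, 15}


Set A = {4, 5, 8, 10, 11, 15}
Set B = {4, 5, 9, 10, 11, 12, 14, 15}
Set C = {3, 4, 5, 10, 11, 12, 13, 15}
First, A ∩ B = {4, 5, 10, 11, 15}
Then, (A ∩ B) ∩ C = {4, 5, 10, 11, 15}

{4, 5, 10, 11, 15}


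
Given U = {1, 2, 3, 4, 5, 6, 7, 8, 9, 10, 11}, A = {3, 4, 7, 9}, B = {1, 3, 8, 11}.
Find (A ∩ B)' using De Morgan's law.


U = {1, 2, 3, 4, 5, 6, 7, 8, 9, 10, 11}
A = {3, 4, 7, 9}, B = {1, 3, 8, 11}
A ∩ B = {3}
(A ∩ B)' = U \ (A ∩ B) = {1, 2, 4, 5, 6, 7, 8, 9, 10, 11}
Verification via A' ∪ B': A' = {1, 2, 5, 6, 8, 10, 11}, B' = {2, 4, 5, 6, 7, 9, 10}
A' ∪ B' = {1, 2, 4, 5, 6, 7, 8, 9, 10, 11} ✓

{1, 2, 4, 5, 6, 7, 8, 9, 10, 11}


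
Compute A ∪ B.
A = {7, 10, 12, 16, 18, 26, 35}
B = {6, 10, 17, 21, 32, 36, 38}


Set A = {7, 10, 12, 16, 18, 26, 35}
Set B = {6, 10, 17, 21, 32, 36, 38}
A ∪ B includes all elements in either set.
Elements from A: {7, 10, 12, 16, 18, 26, 35}
Elements from B not already included: {6, 17, 21, 32, 36, 38}
A ∪ B = {6, 7, 10, 12, 16, 17, 18, 21, 26, 32, 35, 36, 38}

{6, 7, 10, 12, 16, 17, 18, 21, 26, 32, 35, 36, 38}


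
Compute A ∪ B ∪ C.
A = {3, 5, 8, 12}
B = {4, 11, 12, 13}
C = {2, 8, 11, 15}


Set A = {3, 5, 8, 12}
Set B = {4, 11, 12, 13}
Set C = {2, 8, 11, 15}
First, A ∪ B = {3, 4, 5, 8, 11, 12, 13}
Then, (A ∪ B) ∪ C = {2, 3, 4, 5, 8, 11, 12, 13, 15}

{2, 3, 4, 5, 8, 11, 12, 13, 15}


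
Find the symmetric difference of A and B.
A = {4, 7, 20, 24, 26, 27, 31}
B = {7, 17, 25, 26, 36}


Set A = {4, 7, 20, 24, 26, 27, 31}
Set B = {7, 17, 25, 26, 36}
A △ B = (A \ B) ∪ (B \ A)
Elements in A but not B: {4, 20, 24, 27, 31}
Elements in B but not A: {17, 25, 36}
A △ B = {4, 17, 20, 24, 25, 27, 31, 36}

{4, 17, 20, 24, 25, 27, 31, 36}
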